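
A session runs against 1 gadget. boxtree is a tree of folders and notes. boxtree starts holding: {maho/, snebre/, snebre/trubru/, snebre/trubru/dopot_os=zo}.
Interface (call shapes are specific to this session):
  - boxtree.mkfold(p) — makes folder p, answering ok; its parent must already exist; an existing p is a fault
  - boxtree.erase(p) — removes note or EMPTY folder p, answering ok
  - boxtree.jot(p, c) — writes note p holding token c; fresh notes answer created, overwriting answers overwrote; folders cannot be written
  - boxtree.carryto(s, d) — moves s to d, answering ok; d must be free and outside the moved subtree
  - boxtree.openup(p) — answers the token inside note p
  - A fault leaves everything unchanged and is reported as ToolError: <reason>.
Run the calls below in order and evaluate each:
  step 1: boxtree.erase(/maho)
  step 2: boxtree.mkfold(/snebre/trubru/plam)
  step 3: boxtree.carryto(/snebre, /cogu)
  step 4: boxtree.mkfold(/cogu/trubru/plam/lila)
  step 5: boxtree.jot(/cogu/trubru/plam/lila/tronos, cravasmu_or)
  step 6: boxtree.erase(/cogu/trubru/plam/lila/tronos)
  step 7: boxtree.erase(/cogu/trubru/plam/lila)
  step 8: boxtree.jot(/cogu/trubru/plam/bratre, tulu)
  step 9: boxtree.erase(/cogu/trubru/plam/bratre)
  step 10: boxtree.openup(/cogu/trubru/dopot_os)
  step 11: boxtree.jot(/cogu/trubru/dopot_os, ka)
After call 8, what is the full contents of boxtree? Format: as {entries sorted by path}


Answer: {cogu/, cogu/trubru/, cogu/trubru/dopot_os=zo, cogu/trubru/plam/, cogu/trubru/plam/bratre=tulu}

Derivation:
Step: boxtree.erase[/maho]
Result: ok
Step: boxtree.mkfold[/snebre/trubru/plam]
Result: ok
Step: boxtree.carryto[/snebre; /cogu]
Result: ok
Step: boxtree.mkfold[/cogu/trubru/plam/lila]
Result: ok
Step: boxtree.jot[/cogu/trubru/plam/lila/tronos; cravasmu_or]
Result: created
Step: boxtree.erase[/cogu/trubru/plam/lila/tronos]
Result: ok
Step: boxtree.erase[/cogu/trubru/plam/lila]
Result: ok
Step: boxtree.jot[/cogu/trubru/plam/bratre; tulu]
Result: created
Step: boxtree.erase[/cogu/trubru/plam/bratre]
Result: ok
Step: boxtree.openup[/cogu/trubru/dopot_os]
Result: zo
Step: boxtree.jot[/cogu/trubru/dopot_os; ka]
Result: overwrote


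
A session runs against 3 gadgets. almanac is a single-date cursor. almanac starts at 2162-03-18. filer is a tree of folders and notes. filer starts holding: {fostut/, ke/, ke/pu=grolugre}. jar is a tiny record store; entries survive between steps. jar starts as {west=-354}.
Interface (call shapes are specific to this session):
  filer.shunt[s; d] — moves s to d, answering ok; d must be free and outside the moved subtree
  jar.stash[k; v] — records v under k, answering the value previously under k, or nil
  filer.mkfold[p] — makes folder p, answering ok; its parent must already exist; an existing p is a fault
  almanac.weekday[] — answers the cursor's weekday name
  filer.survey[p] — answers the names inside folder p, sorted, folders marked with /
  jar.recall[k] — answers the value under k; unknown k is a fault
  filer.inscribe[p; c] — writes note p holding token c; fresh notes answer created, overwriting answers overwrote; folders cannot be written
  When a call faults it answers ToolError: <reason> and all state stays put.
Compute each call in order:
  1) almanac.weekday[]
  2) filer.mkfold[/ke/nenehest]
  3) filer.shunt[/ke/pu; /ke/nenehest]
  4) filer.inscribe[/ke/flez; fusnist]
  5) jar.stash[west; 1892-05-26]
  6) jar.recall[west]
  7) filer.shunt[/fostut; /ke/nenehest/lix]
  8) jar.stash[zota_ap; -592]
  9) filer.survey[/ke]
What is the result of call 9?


Act: almanac.weekday[]
Obs: Thursday
Act: filer.mkfold[p='/ke/nenehest']
Obs: ok
Act: filer.shunt[s='/ke/pu'; d='/ke/nenehest']
Obs: ToolError: exists
Act: filer.inscribe[p='/ke/flez'; c='fusnist']
Obs: created
Act: jar.stash[k='west'; v='1892-05-26']
Obs: -354
Act: jar.recall[k='west']
Obs: 1892-05-26
Act: filer.shunt[s='/fostut'; d='/ke/nenehest/lix']
Obs: ok
Act: jar.stash[k='zota_ap'; v='-592']
Obs: nil
Act: filer.survey[p='/ke']
Obs: [flez, nenehest/, pu]

Answer: [flez, nenehest/, pu]


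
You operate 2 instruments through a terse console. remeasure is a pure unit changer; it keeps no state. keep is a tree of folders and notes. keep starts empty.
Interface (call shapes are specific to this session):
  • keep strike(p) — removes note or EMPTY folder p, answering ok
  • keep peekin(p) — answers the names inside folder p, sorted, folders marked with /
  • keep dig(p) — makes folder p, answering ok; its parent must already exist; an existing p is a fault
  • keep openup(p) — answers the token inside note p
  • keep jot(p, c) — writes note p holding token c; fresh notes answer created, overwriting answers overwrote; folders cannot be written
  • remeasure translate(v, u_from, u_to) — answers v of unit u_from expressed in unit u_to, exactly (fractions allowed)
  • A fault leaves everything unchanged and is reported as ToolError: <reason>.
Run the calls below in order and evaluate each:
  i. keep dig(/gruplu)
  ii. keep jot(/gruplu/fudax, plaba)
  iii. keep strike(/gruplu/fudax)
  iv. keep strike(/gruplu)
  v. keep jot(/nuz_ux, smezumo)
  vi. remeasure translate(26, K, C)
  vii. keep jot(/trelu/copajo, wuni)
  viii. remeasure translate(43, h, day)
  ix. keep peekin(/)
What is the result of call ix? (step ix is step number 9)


Step: keep dig[/gruplu]
Result: ok
Step: keep jot[/gruplu/fudax; plaba]
Result: created
Step: keep strike[/gruplu/fudax]
Result: ok
Step: keep strike[/gruplu]
Result: ok
Step: keep jot[/nuz_ux; smezumo]
Result: created
Step: remeasure translate[26; K; C]
Result: -4943/20
Step: keep jot[/trelu/copajo; wuni]
Result: ToolError: no parent
Step: remeasure translate[43; h; day]
Result: 43/24
Step: keep peekin[/]
Result: [nuz_ux]

Answer: [nuz_ux]


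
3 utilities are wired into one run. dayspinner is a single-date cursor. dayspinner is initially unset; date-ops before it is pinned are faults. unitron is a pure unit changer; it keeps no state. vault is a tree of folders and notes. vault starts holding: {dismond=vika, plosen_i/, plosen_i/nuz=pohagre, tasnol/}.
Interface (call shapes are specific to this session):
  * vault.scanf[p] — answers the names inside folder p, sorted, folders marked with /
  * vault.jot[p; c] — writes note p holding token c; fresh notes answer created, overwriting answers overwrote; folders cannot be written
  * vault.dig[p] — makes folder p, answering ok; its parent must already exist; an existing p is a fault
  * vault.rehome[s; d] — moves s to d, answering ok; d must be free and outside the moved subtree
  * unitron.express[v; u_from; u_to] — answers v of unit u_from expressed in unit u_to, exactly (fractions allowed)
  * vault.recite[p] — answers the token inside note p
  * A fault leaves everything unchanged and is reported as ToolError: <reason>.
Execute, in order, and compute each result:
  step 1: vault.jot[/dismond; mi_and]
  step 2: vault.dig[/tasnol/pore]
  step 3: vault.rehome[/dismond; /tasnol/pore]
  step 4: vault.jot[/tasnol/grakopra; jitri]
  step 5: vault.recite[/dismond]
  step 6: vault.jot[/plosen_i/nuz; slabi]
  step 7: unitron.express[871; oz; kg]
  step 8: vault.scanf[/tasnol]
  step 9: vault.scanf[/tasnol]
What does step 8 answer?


Act: vault.jot[/dismond; mi_and]
Obs: overwrote
Act: vault.dig[/tasnol/pore]
Obs: ok
Act: vault.rehome[/dismond; /tasnol/pore]
Obs: ToolError: exists
Act: vault.jot[/tasnol/grakopra; jitri]
Obs: created
Act: vault.recite[/dismond]
Obs: mi_and
Act: vault.jot[/plosen_i/nuz; slabi]
Obs: overwrote
Act: unitron.express[871; oz; kg]
Obs: 39507895427/1600000000
Act: vault.scanf[/tasnol]
Obs: [grakopra, pore/]
Act: vault.scanf[/tasnol]
Obs: [grakopra, pore/]

Answer: [grakopra, pore/]


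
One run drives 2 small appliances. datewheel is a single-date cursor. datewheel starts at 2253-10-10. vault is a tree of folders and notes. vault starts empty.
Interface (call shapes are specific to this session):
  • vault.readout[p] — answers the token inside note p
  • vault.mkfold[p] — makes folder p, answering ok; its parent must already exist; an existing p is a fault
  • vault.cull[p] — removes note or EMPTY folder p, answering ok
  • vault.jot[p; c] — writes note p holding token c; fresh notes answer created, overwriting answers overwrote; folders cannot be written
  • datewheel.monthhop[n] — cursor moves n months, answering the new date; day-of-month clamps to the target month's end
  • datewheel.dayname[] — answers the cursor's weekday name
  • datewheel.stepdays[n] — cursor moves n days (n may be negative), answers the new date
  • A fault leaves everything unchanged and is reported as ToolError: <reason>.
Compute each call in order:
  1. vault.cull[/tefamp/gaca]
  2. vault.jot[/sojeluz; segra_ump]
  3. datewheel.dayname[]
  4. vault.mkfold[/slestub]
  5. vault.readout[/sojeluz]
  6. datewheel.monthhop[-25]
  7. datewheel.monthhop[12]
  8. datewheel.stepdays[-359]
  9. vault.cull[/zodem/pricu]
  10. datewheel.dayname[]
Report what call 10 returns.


% vault.cull p=/tefamp/gaca
[out] ToolError: not found
% vault.jot p=/sojeluz c=segra_ump
[out] created
% datewheel.dayname
[out] Monday
% vault.mkfold p=/slestub
[out] ok
% vault.readout p=/sojeluz
[out] segra_ump
% datewheel.monthhop n=-25
[out] 2251-09-10
% datewheel.monthhop n=12
[out] 2252-09-10
% datewheel.stepdays n=-359
[out] 2251-09-17
% vault.cull p=/zodem/pricu
[out] ToolError: not found
% datewheel.dayname
[out] Wednesday

Answer: Wednesday


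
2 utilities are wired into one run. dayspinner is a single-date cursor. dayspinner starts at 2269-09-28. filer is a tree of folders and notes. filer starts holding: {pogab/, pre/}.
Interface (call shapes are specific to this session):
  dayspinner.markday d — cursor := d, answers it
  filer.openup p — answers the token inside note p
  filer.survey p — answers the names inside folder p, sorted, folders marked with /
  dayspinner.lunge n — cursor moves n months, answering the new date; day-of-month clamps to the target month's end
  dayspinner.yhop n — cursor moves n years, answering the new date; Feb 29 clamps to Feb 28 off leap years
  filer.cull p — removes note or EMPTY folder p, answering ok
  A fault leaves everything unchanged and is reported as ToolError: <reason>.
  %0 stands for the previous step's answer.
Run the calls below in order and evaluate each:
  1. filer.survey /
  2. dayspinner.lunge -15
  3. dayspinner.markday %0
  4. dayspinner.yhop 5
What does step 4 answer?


Answer: 2273-06-28

Derivation:
I try survey with p='/', → [pogab/, pre/].
Invoking lunge with n='-15', yielding 2268-06-28.
Calling markday with d='%0', and get 2268-06-28.
I run yhop with n='5', and get 2273-06-28.


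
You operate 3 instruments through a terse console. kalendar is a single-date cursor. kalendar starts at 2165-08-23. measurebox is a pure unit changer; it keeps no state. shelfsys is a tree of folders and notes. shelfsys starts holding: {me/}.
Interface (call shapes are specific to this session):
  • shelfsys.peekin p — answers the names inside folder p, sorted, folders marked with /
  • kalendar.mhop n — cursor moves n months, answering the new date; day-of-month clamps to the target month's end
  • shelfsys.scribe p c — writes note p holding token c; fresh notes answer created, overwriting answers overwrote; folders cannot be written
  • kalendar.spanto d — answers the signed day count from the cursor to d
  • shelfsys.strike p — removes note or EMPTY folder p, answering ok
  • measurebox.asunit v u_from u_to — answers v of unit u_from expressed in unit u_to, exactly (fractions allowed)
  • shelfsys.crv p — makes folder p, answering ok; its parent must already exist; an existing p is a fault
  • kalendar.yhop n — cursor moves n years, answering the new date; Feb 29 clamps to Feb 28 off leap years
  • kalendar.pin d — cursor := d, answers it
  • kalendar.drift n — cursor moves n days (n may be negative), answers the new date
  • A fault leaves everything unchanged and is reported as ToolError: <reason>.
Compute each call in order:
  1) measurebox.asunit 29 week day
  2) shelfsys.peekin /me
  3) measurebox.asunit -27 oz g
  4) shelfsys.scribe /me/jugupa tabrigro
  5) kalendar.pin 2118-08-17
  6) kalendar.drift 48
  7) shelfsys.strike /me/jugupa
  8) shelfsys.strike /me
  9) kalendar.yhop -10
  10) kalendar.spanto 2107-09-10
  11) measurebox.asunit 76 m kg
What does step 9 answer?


Answer: 2108-10-04

Derivation:
I call measurebox.asunit with v='29', u_from='week', u_to='day', — result: 203.
Then shelfsys.peekin with p='/me', and see [].
I use measurebox.asunit with v='-27', u_from='oz', u_to='g', and see -1224699399/1600000.
Then shelfsys.scribe with p='/me/jugupa', c='tabrigro', and see created.
I invoke kalendar.pin with d='2118-08-17', and observe 2118-08-17.
I call kalendar.drift with n='48', and get 2118-10-04.
I use shelfsys.strike with p='/me/jugupa', and get ok.
Invoking shelfsys.strike with p='/me', and get ok.
Then kalendar.yhop with n='-10', and observe 2108-10-04.
Calling kalendar.spanto with d='2107-09-10', and see -390.
I run measurebox.asunit with v='76', u_from='m', u_to='kg', → ToolError: incompatible units.


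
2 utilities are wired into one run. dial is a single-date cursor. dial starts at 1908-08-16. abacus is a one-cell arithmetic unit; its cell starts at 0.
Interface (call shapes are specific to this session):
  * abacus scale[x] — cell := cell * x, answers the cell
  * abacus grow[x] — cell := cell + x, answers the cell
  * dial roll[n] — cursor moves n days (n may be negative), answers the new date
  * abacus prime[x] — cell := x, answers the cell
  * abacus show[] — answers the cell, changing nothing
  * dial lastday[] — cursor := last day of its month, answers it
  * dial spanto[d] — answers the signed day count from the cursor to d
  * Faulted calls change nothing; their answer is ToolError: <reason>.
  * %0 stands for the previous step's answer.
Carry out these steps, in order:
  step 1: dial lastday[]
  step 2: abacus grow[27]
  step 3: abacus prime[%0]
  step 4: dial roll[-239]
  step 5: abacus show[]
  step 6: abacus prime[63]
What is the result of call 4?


Answer: 1908-01-05

Derivation:
I invoke dial lastday(), yielding 1908-08-31.
I run abacus grow on x: 27, and see 27.
I invoke abacus prime on x: %0, and see 27.
Now I run dial roll on n: -239, and observe 1908-01-05.
I run abacus show(), and get 27.
Invoking abacus prime on x: 63, and get 63.


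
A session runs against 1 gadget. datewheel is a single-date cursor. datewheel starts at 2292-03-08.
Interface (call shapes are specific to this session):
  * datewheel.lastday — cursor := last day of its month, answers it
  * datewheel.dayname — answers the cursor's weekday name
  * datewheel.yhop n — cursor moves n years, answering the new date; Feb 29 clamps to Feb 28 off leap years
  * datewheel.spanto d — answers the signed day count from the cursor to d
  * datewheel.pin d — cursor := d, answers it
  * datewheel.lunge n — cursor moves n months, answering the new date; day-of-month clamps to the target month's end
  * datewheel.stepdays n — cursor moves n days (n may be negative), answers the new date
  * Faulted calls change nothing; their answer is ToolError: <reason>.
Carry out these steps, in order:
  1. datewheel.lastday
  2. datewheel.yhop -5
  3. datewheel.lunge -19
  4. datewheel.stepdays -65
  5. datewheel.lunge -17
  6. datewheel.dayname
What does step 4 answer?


I use datewheel.lastday(), which returns 2292-03-31.
I run datewheel.yhop on n=-5, yielding 2287-03-31.
I invoke datewheel.lunge on n=-19, giving 2285-08-31.
I call datewheel.stepdays on n=-65: 2285-06-27.
Calling datewheel.lunge on n=-17, → 2284-01-27.
Next I call datewheel.dayname, giving Sunday.

Answer: 2285-06-27


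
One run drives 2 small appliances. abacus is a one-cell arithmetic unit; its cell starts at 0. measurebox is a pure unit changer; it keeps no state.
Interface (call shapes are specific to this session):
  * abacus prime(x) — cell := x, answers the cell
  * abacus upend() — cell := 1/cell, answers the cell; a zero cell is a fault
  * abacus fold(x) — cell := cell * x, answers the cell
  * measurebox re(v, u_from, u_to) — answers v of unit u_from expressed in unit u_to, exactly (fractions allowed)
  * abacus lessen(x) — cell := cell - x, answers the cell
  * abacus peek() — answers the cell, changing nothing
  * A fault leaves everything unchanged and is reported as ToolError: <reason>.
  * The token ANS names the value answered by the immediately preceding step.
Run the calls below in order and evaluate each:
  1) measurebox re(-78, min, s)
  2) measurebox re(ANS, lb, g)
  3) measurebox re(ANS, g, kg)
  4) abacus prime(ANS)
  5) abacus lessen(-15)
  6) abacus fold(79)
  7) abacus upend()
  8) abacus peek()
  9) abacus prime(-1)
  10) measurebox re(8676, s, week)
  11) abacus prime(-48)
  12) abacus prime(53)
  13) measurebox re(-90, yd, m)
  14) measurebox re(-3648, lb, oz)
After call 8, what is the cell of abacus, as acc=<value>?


→ measurebox re(v=-78, u_from=min, u_to=s)
← -4680
→ measurebox re(v=ANS, u_from=lb, u_to=g)
← -5307030729/2500
→ measurebox re(v=ANS, u_from=g, u_to=kg)
← -5307030729/2500000
→ abacus prime(x=ANS)
← -5307030729/2500000
→ abacus lessen(x=-15)
← -5269530729/2500000
→ abacus fold(x=79)
← -416292927591/2500000
→ abacus upend()
← -2500000/416292927591
→ abacus peek()
← -2500000/416292927591
→ abacus prime(x=-1)
← -1
→ measurebox re(v=8676, u_from=s, u_to=week)
← 241/16800
→ abacus prime(x=-48)
← -48
→ abacus prime(x=53)
← 53
→ measurebox re(v=-90, u_from=yd, u_to=m)
← -10287/125
→ measurebox re(v=-3648, u_from=lb, u_to=oz)
← -58368

Answer: acc=-2500000/416292927591


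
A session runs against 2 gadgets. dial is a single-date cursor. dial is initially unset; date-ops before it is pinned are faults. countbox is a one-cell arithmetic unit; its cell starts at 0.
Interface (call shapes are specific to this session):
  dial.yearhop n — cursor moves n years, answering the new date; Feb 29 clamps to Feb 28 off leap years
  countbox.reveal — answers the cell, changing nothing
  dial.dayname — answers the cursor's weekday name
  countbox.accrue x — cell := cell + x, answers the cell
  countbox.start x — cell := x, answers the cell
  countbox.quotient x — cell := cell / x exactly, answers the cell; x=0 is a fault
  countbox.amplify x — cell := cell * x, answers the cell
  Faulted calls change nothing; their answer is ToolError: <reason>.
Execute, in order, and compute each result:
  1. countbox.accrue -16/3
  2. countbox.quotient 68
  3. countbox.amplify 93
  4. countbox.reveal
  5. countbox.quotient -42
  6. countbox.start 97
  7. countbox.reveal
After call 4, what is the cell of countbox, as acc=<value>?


Answer: acc=-124/17

Derivation:
I try countbox.accrue using x='-16/3': -16/3.
Then countbox.quotient using x='68', — result: -4/51.
I try countbox.amplify using x='93', yielding -124/17.
Now I run countbox.reveal, yielding -124/17.
Then countbox.quotient using x='-42', and get 62/357.
I invoke countbox.start using x='97', and observe 97.
Then countbox.reveal, yielding 97.


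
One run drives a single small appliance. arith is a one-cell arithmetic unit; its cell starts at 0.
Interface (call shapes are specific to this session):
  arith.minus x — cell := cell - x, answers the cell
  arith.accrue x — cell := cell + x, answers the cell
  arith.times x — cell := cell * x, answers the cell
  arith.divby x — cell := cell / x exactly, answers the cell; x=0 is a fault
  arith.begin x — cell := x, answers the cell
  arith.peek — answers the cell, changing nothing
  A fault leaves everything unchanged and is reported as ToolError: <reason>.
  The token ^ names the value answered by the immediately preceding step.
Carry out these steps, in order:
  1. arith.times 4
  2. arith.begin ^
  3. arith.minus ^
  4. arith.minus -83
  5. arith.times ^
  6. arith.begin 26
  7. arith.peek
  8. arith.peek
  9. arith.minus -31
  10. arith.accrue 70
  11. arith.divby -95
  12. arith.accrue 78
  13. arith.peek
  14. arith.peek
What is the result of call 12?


Answer: 7283/95

Derivation:
% arith.times 4
= 0
% arith.begin ^
= 0
% arith.minus ^
= 0
% arith.minus -83
= 83
% arith.times ^
= 6889
% arith.begin 26
= 26
% arith.peek
= 26
% arith.peek
= 26
% arith.minus -31
= 57
% arith.accrue 70
= 127
% arith.divby -95
= -127/95
% arith.accrue 78
= 7283/95
% arith.peek
= 7283/95
% arith.peek
= 7283/95


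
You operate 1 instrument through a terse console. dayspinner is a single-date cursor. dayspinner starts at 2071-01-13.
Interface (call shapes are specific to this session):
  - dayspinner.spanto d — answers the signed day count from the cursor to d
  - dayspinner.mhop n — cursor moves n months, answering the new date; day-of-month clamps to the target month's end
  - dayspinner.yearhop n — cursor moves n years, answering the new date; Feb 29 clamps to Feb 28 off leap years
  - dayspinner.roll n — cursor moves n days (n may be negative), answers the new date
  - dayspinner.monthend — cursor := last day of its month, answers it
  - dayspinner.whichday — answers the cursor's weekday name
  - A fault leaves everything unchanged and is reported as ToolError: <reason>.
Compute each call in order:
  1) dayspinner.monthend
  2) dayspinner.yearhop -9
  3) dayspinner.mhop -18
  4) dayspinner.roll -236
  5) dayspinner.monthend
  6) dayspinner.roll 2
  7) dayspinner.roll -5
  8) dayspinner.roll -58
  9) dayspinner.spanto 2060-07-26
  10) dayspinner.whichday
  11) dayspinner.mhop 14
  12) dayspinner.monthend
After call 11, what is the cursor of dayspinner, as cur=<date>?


Answer: cur=2060-12-31

Derivation:
Step: dayspinner.monthend[]
Result: 2071-01-31
Step: dayspinner.yearhop[n→-9]
Result: 2062-01-31
Step: dayspinner.mhop[n→-18]
Result: 2060-07-31
Step: dayspinner.roll[n→-236]
Result: 2059-12-08
Step: dayspinner.monthend[]
Result: 2059-12-31
Step: dayspinner.roll[n→2]
Result: 2060-01-02
Step: dayspinner.roll[n→-5]
Result: 2059-12-28
Step: dayspinner.roll[n→-58]
Result: 2059-10-31
Step: dayspinner.spanto[d→2060-07-26]
Result: 269
Step: dayspinner.whichday[]
Result: Friday
Step: dayspinner.mhop[n→14]
Result: 2060-12-31
Step: dayspinner.monthend[]
Result: 2060-12-31


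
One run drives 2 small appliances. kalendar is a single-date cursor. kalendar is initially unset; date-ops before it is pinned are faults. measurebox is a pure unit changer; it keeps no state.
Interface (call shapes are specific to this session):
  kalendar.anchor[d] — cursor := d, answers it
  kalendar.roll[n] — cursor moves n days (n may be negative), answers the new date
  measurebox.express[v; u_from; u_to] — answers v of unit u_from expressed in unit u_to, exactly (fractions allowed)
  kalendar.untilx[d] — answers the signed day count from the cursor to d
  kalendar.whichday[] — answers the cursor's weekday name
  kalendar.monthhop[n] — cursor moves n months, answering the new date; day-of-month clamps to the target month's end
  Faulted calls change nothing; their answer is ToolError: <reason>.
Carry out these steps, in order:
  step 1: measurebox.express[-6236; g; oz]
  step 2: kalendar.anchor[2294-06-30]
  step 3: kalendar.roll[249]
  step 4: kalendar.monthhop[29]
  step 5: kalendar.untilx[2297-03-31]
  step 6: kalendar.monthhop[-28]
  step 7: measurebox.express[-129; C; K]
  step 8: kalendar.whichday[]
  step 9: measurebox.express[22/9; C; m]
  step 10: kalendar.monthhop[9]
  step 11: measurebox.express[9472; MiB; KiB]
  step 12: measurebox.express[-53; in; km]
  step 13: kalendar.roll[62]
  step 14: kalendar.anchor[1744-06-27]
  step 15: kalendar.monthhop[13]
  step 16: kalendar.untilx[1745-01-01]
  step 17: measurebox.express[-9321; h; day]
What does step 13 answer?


-- 1. measurebox.express(v=-6236, u_from=g, u_to=oz) ~> -9977600000/45359237
-- 2. kalendar.anchor(d=2294-06-30) ~> 2294-06-30
-- 3. kalendar.roll(n=249) ~> 2295-03-06
-- 4. kalendar.monthhop(n=29) ~> 2297-08-06
-- 5. kalendar.untilx(d=2297-03-31) ~> -128
-- 6. kalendar.monthhop(n=-28) ~> 2295-04-06
-- 7. measurebox.express(v=-129, u_from=C, u_to=K) ~> 2883/20
-- 8. kalendar.whichday() ~> Saturday
-- 9. measurebox.express(v=22/9, u_from=C, u_to=m) ~> ToolError: incompatible units
-- 10. kalendar.monthhop(n=9) ~> 2296-01-06
-- 11. measurebox.express(v=9472, u_from=MiB, u_to=KiB) ~> 9699328
-- 12. measurebox.express(v=-53, u_from=in, u_to=km) ~> -6731/5000000
-- 13. kalendar.roll(n=62) ~> 2296-03-08
-- 14. kalendar.anchor(d=1744-06-27) ~> 1744-06-27
-- 15. kalendar.monthhop(n=13) ~> 1745-07-27
-- 16. kalendar.untilx(d=1745-01-01) ~> -207
-- 17. measurebox.express(v=-9321, u_from=h, u_to=day) ~> -3107/8

Answer: 2296-03-08


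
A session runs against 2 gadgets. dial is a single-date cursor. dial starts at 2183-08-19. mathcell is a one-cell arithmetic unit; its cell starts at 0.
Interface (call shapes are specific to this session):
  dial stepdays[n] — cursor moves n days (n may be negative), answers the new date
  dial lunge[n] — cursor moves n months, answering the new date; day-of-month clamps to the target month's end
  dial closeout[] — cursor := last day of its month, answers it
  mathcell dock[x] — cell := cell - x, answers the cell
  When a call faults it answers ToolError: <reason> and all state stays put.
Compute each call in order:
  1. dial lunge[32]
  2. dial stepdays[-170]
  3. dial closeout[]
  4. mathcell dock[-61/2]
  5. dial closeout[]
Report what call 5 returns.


Answer: 2185-10-31

Derivation:
[in] dial lunge n='32'
[out] 2186-04-19
[in] dial stepdays n='-170'
[out] 2185-10-31
[in] dial closeout
[out] 2185-10-31
[in] mathcell dock x='-61/2'
[out] 61/2
[in] dial closeout
[out] 2185-10-31


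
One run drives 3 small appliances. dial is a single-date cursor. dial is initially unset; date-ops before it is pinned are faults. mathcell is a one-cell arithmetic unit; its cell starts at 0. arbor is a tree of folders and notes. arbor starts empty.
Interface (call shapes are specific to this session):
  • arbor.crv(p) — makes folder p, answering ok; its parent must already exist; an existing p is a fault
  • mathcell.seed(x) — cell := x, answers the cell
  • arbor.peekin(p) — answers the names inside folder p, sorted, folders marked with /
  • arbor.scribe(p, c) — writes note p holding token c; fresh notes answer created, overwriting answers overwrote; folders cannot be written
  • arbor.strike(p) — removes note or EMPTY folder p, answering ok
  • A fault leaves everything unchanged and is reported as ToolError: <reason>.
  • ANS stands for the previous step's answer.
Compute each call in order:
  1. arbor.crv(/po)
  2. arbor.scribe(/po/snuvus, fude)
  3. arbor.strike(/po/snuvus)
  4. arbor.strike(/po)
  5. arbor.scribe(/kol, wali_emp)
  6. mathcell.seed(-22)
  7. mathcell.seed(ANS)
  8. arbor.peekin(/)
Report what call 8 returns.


Answer: [kol]

Derivation:
→ arbor.crv(p=/po)
← ok
→ arbor.scribe(p=/po/snuvus, c=fude)
← created
→ arbor.strike(p=/po/snuvus)
← ok
→ arbor.strike(p=/po)
← ok
→ arbor.scribe(p=/kol, c=wali_emp)
← created
→ mathcell.seed(x=-22)
← -22
→ mathcell.seed(x=ANS)
← -22
→ arbor.peekin(p=/)
← [kol]


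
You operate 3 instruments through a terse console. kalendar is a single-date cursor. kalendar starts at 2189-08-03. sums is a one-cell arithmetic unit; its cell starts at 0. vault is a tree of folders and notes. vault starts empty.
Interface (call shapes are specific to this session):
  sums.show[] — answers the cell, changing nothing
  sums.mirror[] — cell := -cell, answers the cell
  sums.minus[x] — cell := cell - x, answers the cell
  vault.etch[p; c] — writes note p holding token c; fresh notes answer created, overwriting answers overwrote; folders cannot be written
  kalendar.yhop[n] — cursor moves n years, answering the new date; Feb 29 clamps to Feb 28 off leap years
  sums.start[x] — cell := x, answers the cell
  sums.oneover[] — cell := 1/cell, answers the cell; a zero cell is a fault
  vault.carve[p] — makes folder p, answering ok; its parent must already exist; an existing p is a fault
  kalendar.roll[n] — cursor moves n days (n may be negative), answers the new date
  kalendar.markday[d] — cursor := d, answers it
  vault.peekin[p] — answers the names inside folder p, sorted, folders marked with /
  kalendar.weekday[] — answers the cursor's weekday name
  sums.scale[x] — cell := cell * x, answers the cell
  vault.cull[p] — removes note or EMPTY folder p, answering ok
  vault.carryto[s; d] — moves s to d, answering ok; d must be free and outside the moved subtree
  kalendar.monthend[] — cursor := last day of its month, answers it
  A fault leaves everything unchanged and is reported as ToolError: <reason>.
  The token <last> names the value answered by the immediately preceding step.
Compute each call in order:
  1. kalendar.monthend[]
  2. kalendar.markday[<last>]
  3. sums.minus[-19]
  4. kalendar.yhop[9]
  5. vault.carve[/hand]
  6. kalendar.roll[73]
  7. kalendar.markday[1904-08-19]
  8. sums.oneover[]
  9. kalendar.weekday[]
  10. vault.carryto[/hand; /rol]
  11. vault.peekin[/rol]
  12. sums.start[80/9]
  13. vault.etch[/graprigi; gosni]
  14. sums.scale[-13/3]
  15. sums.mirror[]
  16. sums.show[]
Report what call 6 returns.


Answer: 2198-11-12

Derivation:
~$ kalendar.monthend
= 2189-08-31
~$ kalendar.markday <last>
= 2189-08-31
~$ sums.minus -19
= 19
~$ kalendar.yhop 9
= 2198-08-31
~$ vault.carve /hand
= ok
~$ kalendar.roll 73
= 2198-11-12
~$ kalendar.markday 1904-08-19
= 1904-08-19
~$ sums.oneover
= 1/19
~$ kalendar.weekday
= Friday
~$ vault.carryto /hand /rol
= ok
~$ vault.peekin /rol
= []
~$ sums.start 80/9
= 80/9
~$ vault.etch /graprigi gosni
= created
~$ sums.scale -13/3
= -1040/27
~$ sums.mirror
= 1040/27
~$ sums.show
= 1040/27


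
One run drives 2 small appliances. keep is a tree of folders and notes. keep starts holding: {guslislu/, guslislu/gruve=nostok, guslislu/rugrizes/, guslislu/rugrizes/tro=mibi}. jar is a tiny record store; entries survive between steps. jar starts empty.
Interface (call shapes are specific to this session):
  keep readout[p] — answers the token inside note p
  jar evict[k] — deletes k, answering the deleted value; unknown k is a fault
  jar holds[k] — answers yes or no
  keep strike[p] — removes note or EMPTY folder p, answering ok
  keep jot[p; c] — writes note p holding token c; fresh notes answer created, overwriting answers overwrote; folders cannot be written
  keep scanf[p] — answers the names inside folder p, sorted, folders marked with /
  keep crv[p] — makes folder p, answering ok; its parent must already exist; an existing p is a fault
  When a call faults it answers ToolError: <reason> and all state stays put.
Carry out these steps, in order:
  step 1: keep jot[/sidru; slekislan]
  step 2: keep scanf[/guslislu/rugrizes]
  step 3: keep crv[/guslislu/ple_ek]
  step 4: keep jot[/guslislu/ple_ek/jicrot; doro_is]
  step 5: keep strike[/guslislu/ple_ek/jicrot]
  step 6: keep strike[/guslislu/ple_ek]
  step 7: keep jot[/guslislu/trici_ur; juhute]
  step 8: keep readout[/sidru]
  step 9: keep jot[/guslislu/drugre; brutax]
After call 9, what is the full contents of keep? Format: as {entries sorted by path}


Answer: {guslislu/, guslislu/drugre=brutax, guslislu/gruve=nostok, guslislu/rugrizes/, guslislu/rugrizes/tro=mibi, guslislu/trici_ur=juhute, sidru=slekislan}

Derivation:
I invoke keep jot with p: /sidru, c: slekislan, yielding created.
I run keep scanf with p: /guslislu/rugrizes: [tro].
Next I call keep crv with p: /guslislu/ple_ek, and observe ok.
I try keep jot with p: /guslislu/ple_ek/jicrot, c: doro_is, — result: created.
I run keep strike with p: /guslislu/ple_ek/jicrot, — result: ok.
I try keep strike with p: /guslislu/ple_ek, giving ok.
I invoke keep jot with p: /guslislu/trici_ur, c: juhute, → created.
Then keep readout with p: /sidru, — result: slekislan.
Next I call keep jot with p: /guslislu/drugre, c: brutax, yielding created.


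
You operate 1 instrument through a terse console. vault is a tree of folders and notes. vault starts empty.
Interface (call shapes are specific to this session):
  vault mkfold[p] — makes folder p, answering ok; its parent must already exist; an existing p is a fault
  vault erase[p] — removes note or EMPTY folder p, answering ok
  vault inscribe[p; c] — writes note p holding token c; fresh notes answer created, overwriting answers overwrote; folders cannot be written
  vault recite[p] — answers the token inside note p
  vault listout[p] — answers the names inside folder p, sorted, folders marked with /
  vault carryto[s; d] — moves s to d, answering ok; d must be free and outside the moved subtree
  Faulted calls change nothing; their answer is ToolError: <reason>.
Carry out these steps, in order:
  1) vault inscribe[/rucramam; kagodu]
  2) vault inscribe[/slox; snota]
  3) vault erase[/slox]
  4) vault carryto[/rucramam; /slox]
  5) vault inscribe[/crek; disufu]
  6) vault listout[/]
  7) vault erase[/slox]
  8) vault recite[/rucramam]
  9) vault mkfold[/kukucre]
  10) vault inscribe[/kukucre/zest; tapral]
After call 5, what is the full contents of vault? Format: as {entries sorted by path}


Act: vault inscribe[/rucramam; kagodu]
Obs: created
Act: vault inscribe[/slox; snota]
Obs: created
Act: vault erase[/slox]
Obs: ok
Act: vault carryto[/rucramam; /slox]
Obs: ok
Act: vault inscribe[/crek; disufu]
Obs: created
Act: vault listout[/]
Obs: [crek, slox]
Act: vault erase[/slox]
Obs: ok
Act: vault recite[/rucramam]
Obs: ToolError: not found
Act: vault mkfold[/kukucre]
Obs: ok
Act: vault inscribe[/kukucre/zest; tapral]
Obs: created

Answer: {crek=disufu, slox=kagodu}


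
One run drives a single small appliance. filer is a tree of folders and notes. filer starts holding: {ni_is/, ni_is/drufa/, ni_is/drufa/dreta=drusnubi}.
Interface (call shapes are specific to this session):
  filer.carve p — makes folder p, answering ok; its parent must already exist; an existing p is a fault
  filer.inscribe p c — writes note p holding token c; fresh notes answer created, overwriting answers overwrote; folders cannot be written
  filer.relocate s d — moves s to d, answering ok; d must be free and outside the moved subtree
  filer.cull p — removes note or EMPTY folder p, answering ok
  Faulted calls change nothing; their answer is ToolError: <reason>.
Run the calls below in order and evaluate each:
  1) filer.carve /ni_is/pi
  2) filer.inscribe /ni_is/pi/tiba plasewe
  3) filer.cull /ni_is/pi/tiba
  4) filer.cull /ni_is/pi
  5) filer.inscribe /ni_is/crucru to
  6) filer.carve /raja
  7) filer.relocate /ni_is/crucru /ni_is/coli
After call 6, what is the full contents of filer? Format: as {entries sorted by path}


>> carve(p→/ni_is/pi)
<< ok
>> inscribe(p→/ni_is/pi/tiba, c→plasewe)
<< created
>> cull(p→/ni_is/pi/tiba)
<< ok
>> cull(p→/ni_is/pi)
<< ok
>> inscribe(p→/ni_is/crucru, c→to)
<< created
>> carve(p→/raja)
<< ok
>> relocate(s→/ni_is/crucru, d→/ni_is/coli)
<< ok

Answer: {ni_is/, ni_is/crucru=to, ni_is/drufa/, ni_is/drufa/dreta=drusnubi, raja/}


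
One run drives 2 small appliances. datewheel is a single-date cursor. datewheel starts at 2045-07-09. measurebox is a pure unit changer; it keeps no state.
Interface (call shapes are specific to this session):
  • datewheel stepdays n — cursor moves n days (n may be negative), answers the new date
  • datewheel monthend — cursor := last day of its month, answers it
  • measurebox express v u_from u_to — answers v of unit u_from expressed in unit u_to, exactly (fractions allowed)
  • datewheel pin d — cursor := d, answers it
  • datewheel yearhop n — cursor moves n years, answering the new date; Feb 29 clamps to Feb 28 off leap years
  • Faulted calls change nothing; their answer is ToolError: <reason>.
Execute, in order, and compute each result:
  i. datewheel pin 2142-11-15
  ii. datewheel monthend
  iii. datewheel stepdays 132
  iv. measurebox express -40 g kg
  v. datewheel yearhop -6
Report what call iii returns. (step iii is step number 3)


Answer: 2143-04-11

Derivation:
I invoke datewheel pin passing d: 2142-11-15, → 2142-11-15.
Now I run datewheel monthend, — result: 2142-11-30.
Invoking datewheel stepdays passing n: 132, which returns 2143-04-11.
I try measurebox express passing v: -40, u_from: g, u_to: kg, → -1/25.
Then datewheel yearhop passing n: -6, and get 2137-04-11.


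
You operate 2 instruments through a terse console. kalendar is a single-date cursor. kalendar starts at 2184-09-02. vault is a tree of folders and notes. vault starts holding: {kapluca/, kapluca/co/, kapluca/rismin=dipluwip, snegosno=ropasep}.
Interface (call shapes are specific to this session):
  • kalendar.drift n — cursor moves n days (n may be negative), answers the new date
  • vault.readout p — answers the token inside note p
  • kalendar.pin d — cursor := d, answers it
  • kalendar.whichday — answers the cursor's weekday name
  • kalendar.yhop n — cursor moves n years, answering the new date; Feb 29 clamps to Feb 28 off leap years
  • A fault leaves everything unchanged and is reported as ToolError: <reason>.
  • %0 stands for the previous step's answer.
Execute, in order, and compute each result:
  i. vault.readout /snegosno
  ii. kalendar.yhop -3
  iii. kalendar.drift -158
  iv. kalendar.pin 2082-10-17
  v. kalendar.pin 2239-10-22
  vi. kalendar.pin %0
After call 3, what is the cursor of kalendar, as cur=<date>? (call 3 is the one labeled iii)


Answer: cur=2181-03-28

Derivation:
// 1. vault.readout(p: /snegosno) => ropasep
// 2. kalendar.yhop(n: -3) => 2181-09-02
// 3. kalendar.drift(n: -158) => 2181-03-28
// 4. kalendar.pin(d: 2082-10-17) => 2082-10-17
// 5. kalendar.pin(d: 2239-10-22) => 2239-10-22
// 6. kalendar.pin(d: %0) => 2239-10-22


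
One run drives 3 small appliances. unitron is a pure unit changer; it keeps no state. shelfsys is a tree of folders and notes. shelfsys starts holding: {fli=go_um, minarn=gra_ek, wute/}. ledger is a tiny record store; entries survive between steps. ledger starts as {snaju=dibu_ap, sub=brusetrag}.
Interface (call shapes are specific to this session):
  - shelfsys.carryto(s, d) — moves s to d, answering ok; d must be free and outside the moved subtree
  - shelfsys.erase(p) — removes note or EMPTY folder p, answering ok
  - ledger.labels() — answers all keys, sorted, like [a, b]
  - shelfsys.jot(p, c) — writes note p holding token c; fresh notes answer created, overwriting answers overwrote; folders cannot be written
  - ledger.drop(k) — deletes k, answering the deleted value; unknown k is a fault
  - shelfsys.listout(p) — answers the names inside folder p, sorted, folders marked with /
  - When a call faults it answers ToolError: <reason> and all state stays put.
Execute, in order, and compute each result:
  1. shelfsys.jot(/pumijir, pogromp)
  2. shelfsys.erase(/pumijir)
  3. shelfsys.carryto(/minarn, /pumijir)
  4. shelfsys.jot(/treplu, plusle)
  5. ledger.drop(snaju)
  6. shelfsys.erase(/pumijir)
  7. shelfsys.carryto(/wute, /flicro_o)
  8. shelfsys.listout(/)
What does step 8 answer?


Answer: [fli, flicro_o/, treplu]

Derivation:
;; shelfsys.jot(/pumijir, pogromp) ~> created
;; shelfsys.erase(/pumijir) ~> ok
;; shelfsys.carryto(/minarn, /pumijir) ~> ok
;; shelfsys.jot(/treplu, plusle) ~> created
;; ledger.drop(snaju) ~> dibu_ap
;; shelfsys.erase(/pumijir) ~> ok
;; shelfsys.carryto(/wute, /flicro_o) ~> ok
;; shelfsys.listout(/) ~> [fli, flicro_o/, treplu]


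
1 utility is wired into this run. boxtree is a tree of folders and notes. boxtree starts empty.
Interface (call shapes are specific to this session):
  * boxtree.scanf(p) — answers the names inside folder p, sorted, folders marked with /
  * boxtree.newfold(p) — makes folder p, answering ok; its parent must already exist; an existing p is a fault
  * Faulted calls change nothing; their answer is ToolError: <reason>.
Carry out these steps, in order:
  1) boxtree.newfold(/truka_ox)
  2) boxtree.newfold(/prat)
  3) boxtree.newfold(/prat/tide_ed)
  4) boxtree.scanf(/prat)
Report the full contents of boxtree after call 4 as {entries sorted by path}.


Answer: {prat/, prat/tide_ed/, truka_ox/}

Derivation:
> boxtree.newfold p='/truka_ox'
[out] ok
> boxtree.newfold p='/prat'
[out] ok
> boxtree.newfold p='/prat/tide_ed'
[out] ok
> boxtree.scanf p='/prat'
[out] [tide_ed/]
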